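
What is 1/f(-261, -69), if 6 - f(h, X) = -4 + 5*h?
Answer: 1/1315 ≈ 0.00076046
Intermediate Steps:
f(h, X) = 10 - 5*h (f(h, X) = 6 - (-4 + 5*h) = 6 + (4 - 5*h) = 10 - 5*h)
1/f(-261, -69) = 1/(10 - 5*(-261)) = 1/(10 + 1305) = 1/1315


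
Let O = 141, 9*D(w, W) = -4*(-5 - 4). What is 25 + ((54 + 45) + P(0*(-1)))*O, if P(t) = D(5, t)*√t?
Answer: 13984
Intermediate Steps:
D(w, W) = 4 (D(w, W) = (-4*(-5 - 4))/9 = (-4*(-9))/9 = (⅑)*36 = 4)
P(t) = 4*√t
25 + ((54 + 45) + P(0*(-1)))*O = 25 + ((54 + 45) + 4*√(0*(-1)))*141 = 25 + (99 + 4*√0)*141 = 25 + (99 + 4*0)*141 = 25 + (99 + 0)*141 = 25 + 99*141 = 25 + 13959 = 13984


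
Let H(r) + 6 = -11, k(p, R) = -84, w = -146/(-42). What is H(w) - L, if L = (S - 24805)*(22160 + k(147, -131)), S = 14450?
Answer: 228596963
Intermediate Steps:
w = 73/21 (w = -146*(-1/42) = 73/21 ≈ 3.4762)
H(r) = -17 (H(r) = -6 - 11 = -17)
L = -228596980 (L = (14450 - 24805)*(22160 - 84) = -10355*22076 = -228596980)
H(w) - L = -17 - 1*(-228596980) = -17 + 228596980 = 228596963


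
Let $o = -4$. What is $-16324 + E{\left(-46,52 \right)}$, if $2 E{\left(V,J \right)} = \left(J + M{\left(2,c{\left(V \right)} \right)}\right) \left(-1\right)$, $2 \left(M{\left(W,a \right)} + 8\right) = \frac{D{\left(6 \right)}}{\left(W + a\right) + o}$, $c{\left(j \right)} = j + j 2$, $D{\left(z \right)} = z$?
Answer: $- \frac{4576877}{280} \approx -16346.0$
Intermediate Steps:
$c{\left(j \right)} = 3 j$ ($c{\left(j \right)} = j + 2 j = 3 j$)
$M{\left(W,a \right)} = -8 + \frac{3}{-4 + W + a}$ ($M{\left(W,a \right)} = -8 + \frac{6 \frac{1}{\left(W + a\right) - 4}}{2} = -8 + \frac{6 \frac{1}{-4 + W + a}}{2} = -8 + \frac{3}{-4 + W + a}$)
$E{\left(V,J \right)} = - \frac{J}{2} - \frac{19 - 24 V}{2 \left(-2 + 3 V\right)}$ ($E{\left(V,J \right)} = \frac{\left(J + \frac{35 - 16 - 8 \cdot 3 V}{-4 + 2 + 3 V}\right) \left(-1\right)}{2} = \frac{\left(J + \frac{35 - 16 - 24 V}{-2 + 3 V}\right) \left(-1\right)}{2} = \frac{\left(J + \frac{19 - 24 V}{-2 + 3 V}\right) \left(-1\right)}{2} = \frac{- J - \frac{19 - 24 V}{-2 + 3 V}}{2} = - \frac{J}{2} - \frac{19 - 24 V}{2 \left(-2 + 3 V\right)}$)
$-16324 + E{\left(-46,52 \right)} = -16324 + \frac{-19 + 24 \left(-46\right) - 52 \left(-2 + 3 \left(-46\right)\right)}{2 \left(-2 + 3 \left(-46\right)\right)} = -16324 + \frac{-19 - 1104 - 52 \left(-2 - 138\right)}{2 \left(-2 - 138\right)} = -16324 + \frac{-19 - 1104 - 52 \left(-140\right)}{2 \left(-140\right)} = -16324 + \frac{1}{2} \left(- \frac{1}{140}\right) \left(-19 - 1104 + 7280\right) = -16324 + \frac{1}{2} \left(- \frac{1}{140}\right) 6157 = -16324 - \frac{6157}{280} = - \frac{4576877}{280}$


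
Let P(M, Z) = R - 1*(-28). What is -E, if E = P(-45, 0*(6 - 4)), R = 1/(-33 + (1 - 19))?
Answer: -1427/51 ≈ -27.980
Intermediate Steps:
R = -1/51 (R = 1/(-33 - 18) = 1/(-51) = -1/51 ≈ -0.019608)
P(M, Z) = 1427/51 (P(M, Z) = -1/51 - 1*(-28) = -1/51 + 28 = 1427/51)
E = 1427/51 ≈ 27.980
-E = -1*1427/51 = -1427/51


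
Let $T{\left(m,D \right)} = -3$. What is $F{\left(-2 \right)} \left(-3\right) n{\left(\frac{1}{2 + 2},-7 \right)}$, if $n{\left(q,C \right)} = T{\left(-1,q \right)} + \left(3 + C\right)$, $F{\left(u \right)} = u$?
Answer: $-42$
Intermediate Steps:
$n{\left(q,C \right)} = C$ ($n{\left(q,C \right)} = -3 + \left(3 + C\right) = C$)
$F{\left(-2 \right)} \left(-3\right) n{\left(\frac{1}{2 + 2},-7 \right)} = \left(-2\right) \left(-3\right) \left(-7\right) = 6 \left(-7\right) = -42$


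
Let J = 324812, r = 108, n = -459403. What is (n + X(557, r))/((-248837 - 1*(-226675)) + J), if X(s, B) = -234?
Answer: -459637/302650 ≈ -1.5187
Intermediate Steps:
(n + X(557, r))/((-248837 - 1*(-226675)) + J) = (-459403 - 234)/((-248837 - 1*(-226675)) + 324812) = -459637/((-248837 + 226675) + 324812) = -459637/(-22162 + 324812) = -459637/302650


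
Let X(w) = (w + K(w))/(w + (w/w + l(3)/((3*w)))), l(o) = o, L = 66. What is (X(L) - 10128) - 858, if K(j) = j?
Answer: -48582366/4423 ≈ -10984.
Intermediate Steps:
X(w) = 2*w/(1 + w + 1/w) (X(w) = (w + w)/(w + (w/w + 3/((3*w)))) = (2*w)/(w + (1 + 3*(1/(3*w)))) = (2*w)/(w + (1 + 1/w)) = (2*w)/(1 + w + 1/w) = 2*w/(1 + w + 1/w))
(X(L) - 10128) - 858 = (2*66²/(1 + 66 + 66²) - 10128) - 858 = (2*4356/(1 + 66 + 4356) - 10128) - 858 = (2*4356/4423 - 10128) - 858 = (2*4356*(1/4423) - 10128) - 858 = (8712/4423 - 10128) - 858 = -44787432/4423 - 858 = -48582366/4423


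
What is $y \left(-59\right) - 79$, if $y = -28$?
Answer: $1573$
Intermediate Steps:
$y \left(-59\right) - 79 = \left(-28\right) \left(-59\right) - 79 = 1652 - 79 = 1573$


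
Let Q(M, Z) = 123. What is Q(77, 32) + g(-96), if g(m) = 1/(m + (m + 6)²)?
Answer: 984493/8004 ≈ 123.00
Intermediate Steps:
g(m) = 1/(m + (6 + m)²)
Q(77, 32) + g(-96) = 123 + 1/(-96 + (6 - 96)²) = 123 + 1/(-96 + (-90)²) = 123 + 1/(-96 + 8100) = 123 + 1/8004 = 984493/8004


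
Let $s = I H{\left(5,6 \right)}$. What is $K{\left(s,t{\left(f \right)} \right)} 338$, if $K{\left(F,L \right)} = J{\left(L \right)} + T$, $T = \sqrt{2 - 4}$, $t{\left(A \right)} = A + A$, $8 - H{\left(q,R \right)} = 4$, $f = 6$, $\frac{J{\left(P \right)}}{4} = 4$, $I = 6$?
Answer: $5408 + 338 i \sqrt{2} \approx 5408.0 + 478.0 i$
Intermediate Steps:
$J{\left(P \right)} = 16$ ($J{\left(P \right)} = 4 \cdot 4 = 16$)
$H{\left(q,R \right)} = 4$ ($H{\left(q,R \right)} = 8 - 4 = 4$)
$t{\left(A \right)} = 2 A$
$T = i \sqrt{2}$ ($T = \sqrt{-2} = i \sqrt{2} \approx 1.4142 i$)
$s = 24$ ($s = 6 \cdot 4 = 24$)
$K{\left(F,L \right)} = 16 + i \sqrt{2}$
$K{\left(s,t{\left(f \right)} \right)} 338 = \left(16 + i \sqrt{2}\right) 338 = 5408 + 338 i \sqrt{2}$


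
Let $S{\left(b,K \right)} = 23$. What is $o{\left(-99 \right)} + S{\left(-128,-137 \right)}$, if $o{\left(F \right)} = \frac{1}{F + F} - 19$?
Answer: $\frac{791}{198} \approx 3.9949$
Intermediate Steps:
$o{\left(F \right)} = -19 + \frac{1}{2 F}$ ($o{\left(F \right)} = \frac{1}{2 F} - 19 = -19 + \frac{1}{2 F}$)
$o{\left(-99 \right)} + S{\left(-128,-137 \right)} = \left(-19 + \frac{1}{2 \left(-99\right)}\right) + 23 = \left(-19 + \frac{1}{2} \left(- \frac{1}{99}\right)\right) + 23 = \left(-19 - \frac{1}{198}\right) + 23 = - \frac{3763}{198} + 23 = \frac{791}{198}$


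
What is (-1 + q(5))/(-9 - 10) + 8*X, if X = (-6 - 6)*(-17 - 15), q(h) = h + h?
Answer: 58359/19 ≈ 3071.5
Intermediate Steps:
q(h) = 2*h
X = 384 (X = -12*(-32) = 384)
(-1 + q(5))/(-9 - 10) + 8*X = (-1 + 2*5)/(-9 - 10) + 8*384 = (-1 + 10)/(-19) + 3072 = 9*(-1/19) + 3072 = -9/19 + 3072 = 58359/19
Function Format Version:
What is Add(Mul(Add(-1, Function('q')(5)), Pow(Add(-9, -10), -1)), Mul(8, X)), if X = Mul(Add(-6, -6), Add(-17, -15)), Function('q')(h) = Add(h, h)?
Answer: Rational(58359, 19) ≈ 3071.5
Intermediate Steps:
Function('q')(h) = Mul(2, h)
X = 384 (X = Mul(-12, -32) = 384)
Add(Mul(Add(-1, Function('q')(5)), Pow(Add(-9, -10), -1)), Mul(8, X)) = Add(Mul(Add(-1, Mul(2, 5)), Pow(Add(-9, -10), -1)), Mul(8, 384)) = Add(Mul(Add(-1, 10), Pow(-19, -1)), 3072) = Add(Mul(9, Rational(-1, 19)), 3072) = Add(Rational(-9, 19), 3072) = Rational(58359, 19)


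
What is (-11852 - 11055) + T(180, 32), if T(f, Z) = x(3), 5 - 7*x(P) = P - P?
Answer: -160344/7 ≈ -22906.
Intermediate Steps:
x(P) = 5/7 (x(P) = 5/7 - (P - P)/7 = 5/7 - ⅐*0 = 5/7 + 0 = 5/7)
T(f, Z) = 5/7
(-11852 - 11055) + T(180, 32) = (-11852 - 11055) + 5/7 = -22907 + 5/7 = -160344/7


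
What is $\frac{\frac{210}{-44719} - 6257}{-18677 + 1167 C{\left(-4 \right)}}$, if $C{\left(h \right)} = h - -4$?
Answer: $\frac{279806993}{835216763} \approx 0.33501$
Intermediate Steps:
$C{\left(h \right)} = 4 + h$ ($C{\left(h \right)} = h + 4 = 4 + h$)
$\frac{\frac{210}{-44719} - 6257}{-18677 + 1167 C{\left(-4 \right)}} = \frac{\frac{210}{-44719} - 6257}{-18677 + 1167 \left(4 - 4\right)} = \frac{210 \left(- \frac{1}{44719}\right) - 6257}{-18677 + 1167 \cdot 0} = \frac{- \frac{210}{44719} - 6257}{-18677 + 0} = - \frac{279806993}{44719 \left(-18677\right)} = \left(- \frac{279806993}{44719}\right) \left(- \frac{1}{18677}\right) = \frac{279806993}{835216763}$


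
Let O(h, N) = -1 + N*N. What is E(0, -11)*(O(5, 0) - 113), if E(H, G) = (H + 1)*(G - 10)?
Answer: 2394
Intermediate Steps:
E(H, G) = (1 + H)*(-10 + G)
O(h, N) = -1 + N²
E(0, -11)*(O(5, 0) - 113) = (-10 - 11 - 10*0 - 11*0)*((-1 + 0²) - 113) = (-10 - 11 + 0 + 0)*((-1 + 0) - 113) = -21*(-1 - 113) = -21*(-114) = 2394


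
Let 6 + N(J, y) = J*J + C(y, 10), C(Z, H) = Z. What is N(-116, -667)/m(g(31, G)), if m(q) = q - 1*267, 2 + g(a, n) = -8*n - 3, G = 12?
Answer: -12783/368 ≈ -34.736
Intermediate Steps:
g(a, n) = -5 - 8*n (g(a, n) = -2 + (-8*n - 3) = -2 + (-3 - 8*n) = -5 - 8*n)
N(J, y) = -6 + y + J² (N(J, y) = -6 + (J*J + y) = -6 + (J² + y) = -6 + (y + J²) = -6 + y + J²)
m(q) = -267 + q (m(q) = q - 267 = -267 + q)
N(-116, -667)/m(g(31, G)) = (-6 - 667 + (-116)²)/(-267 + (-5 - 8*12)) = (-6 - 667 + 13456)/(-267 + (-5 - 96)) = 12783/(-267 - 101) = 12783/(-368) = 12783*(-1/368) = -12783/368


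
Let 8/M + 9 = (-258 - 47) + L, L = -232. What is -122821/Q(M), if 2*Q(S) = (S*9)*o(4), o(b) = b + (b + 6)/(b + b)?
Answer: 3193346/9 ≈ 3.5482e+5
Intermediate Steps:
o(b) = b + (6 + b)/(2*b) (o(b) = b + (6 + b)/((2*b)) = b + (6 + b)*(1/(2*b)) = b + (6 + b)/(2*b))
M = -4/273 (M = 8/(-9 + ((-258 - 47) - 232)) = 8/(-9 + (-305 - 232)) = 8/(-9 - 537) = 8/(-546) = 8*(-1/546) = -4/273 ≈ -0.014652)
Q(S) = 189*S/8 (Q(S) = ((S*9)*(1/2 + 4 + 3/4))/2 = ((9*S)*(1/2 + 4 + 3*(1/4)))/2 = ((9*S)*(1/2 + 4 + 3/4))/2 = ((9*S)*(21/4))/2 = (189*S/4)/2 = 189*S/8)
-122821/Q(M) = -122821/((189/8)*(-4/273)) = -122821/(-9/26) = -122821*(-26/9) = 3193346/9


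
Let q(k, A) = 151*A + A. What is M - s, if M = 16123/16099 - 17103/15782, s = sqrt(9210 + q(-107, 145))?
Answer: -20888011/254074418 - 125*sqrt(2) ≈ -176.86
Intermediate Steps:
q(k, A) = 152*A
s = 125*sqrt(2) (s = sqrt(9210 + 152*145) = sqrt(9210 + 22040) = sqrt(31250) = 125*sqrt(2) ≈ 176.78)
M = -20888011/254074418 (M = 16123*(1/16099) - 17103*1/15782 = 16123/16099 - 17103/15782 = -20888011/254074418 ≈ -0.082212)
M - s = -20888011/254074418 - 125*sqrt(2)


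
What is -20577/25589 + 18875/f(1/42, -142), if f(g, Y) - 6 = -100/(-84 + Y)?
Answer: 54563158319/18628792 ≈ 2929.0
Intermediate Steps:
f(g, Y) = 6 - 100/(-84 + Y)
-20577/25589 + 18875/f(1/42, -142) = -20577/25589 + 18875/((2*(-302 + 3*(-142))/(-84 - 142))) = -20577*1/25589 + 18875/((2*(-302 - 426)/(-226))) = -20577/25589 + 18875/((2*(-1/226)*(-728))) = -20577/25589 + 18875/(728/113) = -20577/25589 + 18875*(113/728) = -20577/25589 + 2132875/728 = 54563158319/18628792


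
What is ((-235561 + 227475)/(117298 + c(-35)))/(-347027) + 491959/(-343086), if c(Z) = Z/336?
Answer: -961221717710018999/670343991934351278 ≈ -1.4339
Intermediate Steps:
c(Z) = Z/336 (c(Z) = Z*(1/336) = Z/336)
((-235561 + 227475)/(117298 + c(-35)))/(-347027) + 491959/(-343086) = ((-235561 + 227475)/(117298 + (1/336)*(-35)))/(-347027) + 491959/(-343086) = -8086/(117298 - 5/48)*(-1/347027) + 491959*(-1/343086) = -8086/5630299/48*(-1/347027) - 491959/343086 = -8086*48/5630299*(-1/347027) - 491959/343086 = -388128/5630299*(-1/347027) - 491959/343086 = 388128/1953865771073 - 491959/343086 = -961221717710018999/670343991934351278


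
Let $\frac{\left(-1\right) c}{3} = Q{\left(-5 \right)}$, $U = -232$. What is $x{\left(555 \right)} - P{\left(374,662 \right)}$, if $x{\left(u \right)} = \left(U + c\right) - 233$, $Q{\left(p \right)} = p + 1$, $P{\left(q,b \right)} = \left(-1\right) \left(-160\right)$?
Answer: $-613$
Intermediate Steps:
$P{\left(q,b \right)} = 160$
$Q{\left(p \right)} = 1 + p$
$c = 12$ ($c = - 3 \left(1 - 5\right) = \left(-3\right) \left(-4\right) = 12$)
$x{\left(u \right)} = -453$ ($x{\left(u \right)} = \left(-232 + 12\right) - 233 = -220 - 233 = -453$)
$x{\left(555 \right)} - P{\left(374,662 \right)} = -453 - 160 = -613$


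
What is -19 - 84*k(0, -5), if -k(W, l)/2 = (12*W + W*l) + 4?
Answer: 653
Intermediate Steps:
k(W, l) = -8 - 24*W - 2*W*l (k(W, l) = -2*((12*W + W*l) + 4) = -2*(4 + 12*W + W*l) = -8 - 24*W - 2*W*l)
-19 - 84*k(0, -5) = -19 - 84*(-8 - 24*0 - 2*0*(-5)) = -19 - 84*(-8 + 0 + 0) = -19 - 84*(-8) = -19 + 672 = 653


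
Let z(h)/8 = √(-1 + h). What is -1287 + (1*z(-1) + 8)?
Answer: -1279 + 8*I*√2 ≈ -1279.0 + 11.314*I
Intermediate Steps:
z(h) = 8*√(-1 + h)
-1287 + (1*z(-1) + 8) = -1287 + (1*(8*√(-1 - 1)) + 8) = -1287 + (1*(8*√(-2)) + 8) = -1287 + (1*(8*(I*√2)) + 8) = -1287 + (1*(8*I*√2) + 8) = -1287 + (8*I*√2 + 8) = -1287 + (8 + 8*I*√2) = -1279 + 8*I*√2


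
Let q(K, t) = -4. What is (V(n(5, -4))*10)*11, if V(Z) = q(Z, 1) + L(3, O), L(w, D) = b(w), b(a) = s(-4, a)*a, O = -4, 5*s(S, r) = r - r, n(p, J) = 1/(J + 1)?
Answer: -440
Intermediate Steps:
n(p, J) = 1/(1 + J)
s(S, r) = 0 (s(S, r) = (r - r)/5 = (⅕)*0 = 0)
b(a) = 0 (b(a) = 0*a = 0)
L(w, D) = 0
V(Z) = -4 (V(Z) = -4 + 0 = -4)
(V(n(5, -4))*10)*11 = -4*10*11 = -40*11 = -440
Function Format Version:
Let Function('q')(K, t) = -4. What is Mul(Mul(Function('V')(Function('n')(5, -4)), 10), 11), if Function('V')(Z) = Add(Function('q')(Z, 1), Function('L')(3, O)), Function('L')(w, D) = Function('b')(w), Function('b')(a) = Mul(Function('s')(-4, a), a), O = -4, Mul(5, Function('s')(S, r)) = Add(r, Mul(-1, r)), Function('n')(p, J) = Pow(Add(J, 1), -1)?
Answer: -440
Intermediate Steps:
Function('n')(p, J) = Pow(Add(1, J), -1)
Function('s')(S, r) = 0 (Function('s')(S, r) = Mul(Rational(1, 5), Add(r, Mul(-1, r))) = Mul(Rational(1, 5), 0) = 0)
Function('b')(a) = 0 (Function('b')(a) = Mul(0, a) = 0)
Function('L')(w, D) = 0
Function('V')(Z) = -4 (Function('V')(Z) = Add(-4, 0) = -4)
Mul(Mul(Function('V')(Function('n')(5, -4)), 10), 11) = Mul(Mul(-4, 10), 11) = Mul(-40, 11) = -440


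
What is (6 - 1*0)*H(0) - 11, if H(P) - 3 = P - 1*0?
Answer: 7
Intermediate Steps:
H(P) = 3 + P (H(P) = 3 + (P - 1*0) = 3 + (P + 0) = 3 + P)
(6 - 1*0)*H(0) - 11 = (6 - 1*0)*(3 + 0) - 11 = (6 + 0)*3 - 11 = 6*3 - 11 = 18 - 11 = 7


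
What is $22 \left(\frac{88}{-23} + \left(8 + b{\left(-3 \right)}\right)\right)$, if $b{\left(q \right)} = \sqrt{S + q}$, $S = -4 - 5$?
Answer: $\frac{2112}{23} + 44 i \sqrt{3} \approx 91.826 + 76.21 i$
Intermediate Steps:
$S = -9$
$b{\left(q \right)} = \sqrt{-9 + q}$
$22 \left(\frac{88}{-23} + \left(8 + b{\left(-3 \right)}\right)\right) = 22 \left(\frac{88}{-23} + \left(8 + \sqrt{-9 - 3}\right)\right) = 22 \left(88 \left(- \frac{1}{23}\right) + \left(8 + \sqrt{-12}\right)\right) = 22 \left(- \frac{88}{23} + \left(8 + 2 i \sqrt{3}\right)\right) = 22 \left(\frac{96}{23} + 2 i \sqrt{3}\right) = \frac{2112}{23} + 44 i \sqrt{3}$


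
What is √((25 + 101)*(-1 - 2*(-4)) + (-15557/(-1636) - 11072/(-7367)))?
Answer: √32429875713543285/6026206 ≈ 29.883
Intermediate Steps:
√((25 + 101)*(-1 - 2*(-4)) + (-15557/(-1636) - 11072/(-7367))) = √(126*(-1 + 8) + (-15557*(-1/1636) - 11072*(-1/7367))) = √(126*7 + (15557/1636 + 11072/7367)) = √(882 + 132722211/12052412) = √(10762949595/12052412) = √32429875713543285/6026206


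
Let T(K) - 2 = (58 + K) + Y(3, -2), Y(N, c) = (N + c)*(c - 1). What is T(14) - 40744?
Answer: -40673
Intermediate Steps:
Y(N, c) = (-1 + c)*(N + c) (Y(N, c) = (N + c)*(-1 + c) = (-1 + c)*(N + c))
T(K) = 57 + K (T(K) = 2 + ((58 + K) + ((-2)**2 - 1*3 - 1*(-2) + 3*(-2))) = 2 + ((58 + K) + (4 - 3 + 2 - 6)) = 2 + ((58 + K) - 3) = 2 + (55 + K) = 57 + K)
T(14) - 40744 = (57 + 14) - 40744 = 71 - 40744 = -40673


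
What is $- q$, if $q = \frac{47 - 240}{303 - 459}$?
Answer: $- \frac{193}{156} \approx -1.2372$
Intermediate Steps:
$q = \frac{193}{156}$ ($q = - \frac{193}{-156} = \left(-193\right) \left(- \frac{1}{156}\right) = \frac{193}{156} \approx 1.2372$)
$- q = \left(-1\right) \frac{193}{156} = - \frac{193}{156}$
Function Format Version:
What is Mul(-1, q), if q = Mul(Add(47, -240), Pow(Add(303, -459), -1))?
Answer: Rational(-193, 156) ≈ -1.2372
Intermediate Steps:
q = Rational(193, 156) (q = Mul(-193, Pow(-156, -1)) = Mul(-193, Rational(-1, 156)) = Rational(193, 156) ≈ 1.2372)
Mul(-1, q) = Mul(-1, Rational(193, 156)) = Rational(-193, 156)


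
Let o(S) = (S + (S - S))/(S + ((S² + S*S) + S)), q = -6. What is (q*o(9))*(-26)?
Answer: 39/5 ≈ 7.8000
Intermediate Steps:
o(S) = S/(2*S + 2*S²) (o(S) = (S + 0)/(S + ((S² + S²) + S)) = S/(S + (2*S² + S)) = S/(S + (S + 2*S²)) = S/(2*S + 2*S²))
(q*o(9))*(-26) = -3/(1 + 9)*(-26) = -3/10*(-26) = 39/5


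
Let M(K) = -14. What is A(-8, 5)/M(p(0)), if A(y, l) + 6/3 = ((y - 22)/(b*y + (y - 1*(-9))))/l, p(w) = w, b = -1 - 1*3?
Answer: 12/77 ≈ 0.15584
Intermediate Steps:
b = -4 (b = -1 - 3 = -4)
A(y, l) = -2 + (-22 + y)/(l*(9 - 3*y)) (A(y, l) = -2 + ((y - 22)/(-4*y + (y - 1*(-9))))/l = -2 + ((-22 + y)/(-4*y + (y + 9)))/l = -2 + ((-22 + y)/(-4*y + (9 + y)))/l = -2 + ((-22 + y)/(9 - 3*y))/l = -2 + (-22 + y)/(l*(9 - 3*y)))
A(-8, 5)/M(p(0)) = ((⅓)*(-22 - 8 - 18*5 + 6*5*(-8))/(5*(3 - 1*(-8))))/(-14) = ((⅓)*(⅕)*(-22 - 8 - 90 - 240)/(3 + 8))*(-1/14) = ((⅓)*(⅕)*(-360)/11)*(-1/14) = ((⅓)*(⅕)*(1/11)*(-360))*(-1/14) = -24/11*(-1/14) = 12/77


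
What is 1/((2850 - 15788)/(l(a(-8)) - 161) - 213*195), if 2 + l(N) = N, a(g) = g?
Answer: -171/7089547 ≈ -2.4120e-5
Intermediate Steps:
l(N) = -2 + N
1/((2850 - 15788)/(l(a(-8)) - 161) - 213*195) = 1/((2850 - 15788)/((-2 - 8) - 161) - 213*195) = 1/(-12938/(-10 - 161) - 41535) = 1/(-12938/(-171) - 41535) = 1/(-12938*(-1/171) - 41535) = 1/(12938/171 - 41535) = 1/(-7089547/171) = -171/7089547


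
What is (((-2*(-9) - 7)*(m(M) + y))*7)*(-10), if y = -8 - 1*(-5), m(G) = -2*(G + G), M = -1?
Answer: -770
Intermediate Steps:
m(G) = -4*G
y = -3 (y = -8 + 5 = -3)
(((-2*(-9) - 7)*(m(M) + y))*7)*(-10) = (((-2*(-9) - 7)*(-4*(-1) - 3))*7)*(-10) = (((18 - 7)*(4 - 3))*7)*(-10) = ((11*1)*7)*(-10) = (11*7)*(-10) = 77*(-10) = -770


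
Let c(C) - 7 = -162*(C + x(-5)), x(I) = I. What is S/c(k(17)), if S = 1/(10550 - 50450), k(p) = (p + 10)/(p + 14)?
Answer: -31/836024700 ≈ -3.7080e-8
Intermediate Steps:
k(p) = (10 + p)/(14 + p)
c(C) = 817 - 162*C (c(C) = 7 - 162*(C - 5) = 7 - 162*(-5 + C) = 7 + (810 - 162*C) = 817 - 162*C)
S = -1/39900 (S = 1/(-39900) = -1/39900 ≈ -2.5063e-5)
S/c(k(17)) = -1/(39900*(817 - 162*(10 + 17)/(14 + 17))) = -1/(39900*(817 - 162*27/31)) = -1/(39900*(817 - 4374/31)) = -1/(39900*20953/31) = -1/39900*31/20953 = -31/836024700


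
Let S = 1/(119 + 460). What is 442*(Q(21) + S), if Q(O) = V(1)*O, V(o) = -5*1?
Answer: -26870948/579 ≈ -46409.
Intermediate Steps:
V(o) = -5
S = 1/579 ≈ 0.0017271
Q(O) = -5*O
442*(Q(21) + S) = 442*(-5*21 + 1/579) = 442*(-105 + 1/579) = 442*(-60794/579) = -26870948/579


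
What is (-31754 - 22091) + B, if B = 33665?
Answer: -20180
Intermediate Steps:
(-31754 - 22091) + B = (-31754 - 22091) + 33665 = -53845 + 33665 = -20180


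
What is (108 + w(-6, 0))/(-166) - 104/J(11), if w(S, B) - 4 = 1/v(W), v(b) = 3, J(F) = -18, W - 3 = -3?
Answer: 7621/1494 ≈ 5.1011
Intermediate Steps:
W = 0 (W = 3 - 3 = 0)
w(S, B) = 13/3 (w(S, B) = 4 + 1/3 = 4 + ⅓ = 13/3)
(108 + w(-6, 0))/(-166) - 104/J(11) = (108 + 13/3)/(-166) - 104/(-18) = (337/3)*(-1/166) - 104*(-1/18) = -337/498 + 52/9 = 7621/1494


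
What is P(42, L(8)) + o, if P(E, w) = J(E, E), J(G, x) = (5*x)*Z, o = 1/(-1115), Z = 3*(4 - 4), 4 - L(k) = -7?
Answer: -1/1115 ≈ -0.00089686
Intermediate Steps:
L(k) = 11 (L(k) = 4 - 1*(-7) = 4 + 7 = 11)
Z = 0 (Z = 3*0 = 0)
o = -1/1115 ≈ -0.00089686
J(G, x) = 0 (J(G, x) = (5*x)*0 = 0)
P(E, w) = 0
P(42, L(8)) + o = 0 - 1/1115 = -1/1115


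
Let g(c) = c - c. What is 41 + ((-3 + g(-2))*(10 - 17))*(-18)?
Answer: -337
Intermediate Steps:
g(c) = 0
41 + ((-3 + g(-2))*(10 - 17))*(-18) = 41 + ((-3 + 0)*(10 - 17))*(-18) = 41 - 3*(-7)*(-18) = 41 + 21*(-18) = 41 - 378 = -337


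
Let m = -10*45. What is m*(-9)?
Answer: 4050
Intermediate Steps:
m = -450
m*(-9) = -450*(-9) = 4050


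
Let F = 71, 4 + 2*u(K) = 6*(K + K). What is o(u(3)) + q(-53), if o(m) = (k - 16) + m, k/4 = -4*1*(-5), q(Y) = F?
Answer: 151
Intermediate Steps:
u(K) = -2 + 6*K (u(K) = -2 + (6*(K + K))/2 = -2 + (6*(2*K))/2 = -2 + (12*K)/2 = -2 + 6*K)
q(Y) = 71
k = 80 (k = 4*(-4*1*(-5)) = 4*(-4*(-5)) = 4*20 = 80)
o(m) = 64 + m (o(m) = (80 - 16) + m = 64 + m)
o(u(3)) + q(-53) = (64 + (-2 + 6*3)) + 71 = (64 + (-2 + 18)) + 71 = (64 + 16) + 71 = 80 + 71 = 151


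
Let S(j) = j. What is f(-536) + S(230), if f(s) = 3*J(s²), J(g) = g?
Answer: 862118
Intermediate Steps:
f(s) = 3*s²
f(-536) + S(230) = 3*(-536)² + 230 = 3*287296 + 230 = 861888 + 230 = 862118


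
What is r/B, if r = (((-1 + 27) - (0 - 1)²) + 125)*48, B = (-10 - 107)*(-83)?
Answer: 800/1079 ≈ 0.74143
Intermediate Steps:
B = 9711 (B = -117*(-83) = 9711)
r = 7200 (r = ((26 - 1*(-1)²) + 125)*48 = ((26 - 1*1) + 125)*48 = ((26 - 1) + 125)*48 = (25 + 125)*48 = 150*48 = 7200)
r/B = 7200/9711 = 7200*(1/9711) = 800/1079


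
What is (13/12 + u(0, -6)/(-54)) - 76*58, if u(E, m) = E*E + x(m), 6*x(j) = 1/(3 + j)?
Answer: -2141761/486 ≈ -4406.9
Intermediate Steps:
x(j) = 1/(6*(3 + j))
u(E, m) = E² + 1/(6*(3 + m)) (u(E, m) = E*E + 1/(6*(3 + m)) = E² + 1/(6*(3 + m)))
(13/12 + u(0, -6)/(-54)) - 76*58 = (13/12 + ((1 + 6*0²*(3 - 6))/(6*(3 - 6)))/(-54)) - 76*58 = (13*(1/12) + ((⅙)*(1 + 6*0*(-3))/(-3))*(-1/54)) - 4408 = (13/12 + ((⅙)*(-⅓)*(1 + 0))*(-1/54)) - 4408 = (13/12 + ((⅙)*(-⅓)*1)*(-1/54)) - 4408 = (13/12 - 1/18*(-1/54)) - 4408 = (13/12 + 1/972) - 4408 = 527/486 - 4408 = -2141761/486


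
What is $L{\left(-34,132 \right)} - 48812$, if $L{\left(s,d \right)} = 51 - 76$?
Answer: $-48837$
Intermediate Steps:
$L{\left(s,d \right)} = -25$
$L{\left(-34,132 \right)} - 48812 = -25 - 48812 = -48837$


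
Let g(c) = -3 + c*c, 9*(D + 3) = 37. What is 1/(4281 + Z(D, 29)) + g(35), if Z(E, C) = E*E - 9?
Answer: 422973385/346132 ≈ 1222.0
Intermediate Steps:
D = 10/9 (D = -3 + (1/9)*37 = -3 + 37/9 = 10/9 ≈ 1.1111)
Z(E, C) = -9 + E**2 (Z(E, C) = E**2 - 9 = -9 + E**2)
g(c) = -3 + c**2
1/(4281 + Z(D, 29)) + g(35) = 1/(4281 + (-9 + (10/9)**2)) + (-3 + 35**2) = 1/(4281 + (-9 + 100/81)) + (-3 + 1225) = 1/(4281 - 629/81) + 1222 = 1/(346132/81) + 1222 = 81/346132 + 1222 = 422973385/346132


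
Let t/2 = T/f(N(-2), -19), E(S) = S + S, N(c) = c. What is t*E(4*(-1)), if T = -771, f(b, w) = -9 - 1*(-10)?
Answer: 12336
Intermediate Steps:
f(b, w) = 1 (f(b, w) = -9 + 10 = 1)
E(S) = 2*S
t = -1542 (t = 2*(-771/1) = 2*(-771*1) = 2*(-771) = -1542)
t*E(4*(-1)) = -3084*4*(-1) = -3084*(-4) = -1542*(-8) = 12336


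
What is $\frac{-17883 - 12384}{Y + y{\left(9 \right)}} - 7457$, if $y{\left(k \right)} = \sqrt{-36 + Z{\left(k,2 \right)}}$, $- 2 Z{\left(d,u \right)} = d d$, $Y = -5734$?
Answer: $- \frac{490007805949}{65757665} + \frac{90801 i \sqrt{34}}{65757665} \approx -7451.7 + 0.0080516 i$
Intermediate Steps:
$Z{\left(d,u \right)} = - \frac{d^{2}}{2}$ ($Z{\left(d,u \right)} = - \frac{d d}{2} = - \frac{d^{2}}{2}$)
$y{\left(k \right)} = \sqrt{-36 - \frac{k^{2}}{2}}$
$\frac{-17883 - 12384}{Y + y{\left(9 \right)}} - 7457 = \frac{-17883 - 12384}{-5734 + \frac{\sqrt{-144 - 2 \cdot 9^{2}}}{2}} - 7457 = - \frac{30267}{-5734 + \frac{\sqrt{-144 - 162}}{2}} - 7457 = - \frac{30267}{-5734 + \frac{\sqrt{-306}}{2}} - 7457 = - \frac{30267}{-5734 + \frac{3 i \sqrt{34}}{2}} - 7457 = -7457 - \frac{30267}{-5734 + \frac{3 i \sqrt{34}}{2}}$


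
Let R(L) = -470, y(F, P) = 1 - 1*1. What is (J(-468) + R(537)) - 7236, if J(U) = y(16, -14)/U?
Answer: -7706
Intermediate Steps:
y(F, P) = 0 (y(F, P) = 1 - 1 = 0)
J(U) = 0 (J(U) = 0/U = 0)
(J(-468) + R(537)) - 7236 = (0 - 470) - 7236 = -470 - 7236 = -7706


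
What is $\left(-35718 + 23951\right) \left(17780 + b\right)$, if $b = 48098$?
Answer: $-775186426$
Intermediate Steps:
$\left(-35718 + 23951\right) \left(17780 + b\right) = \left(-35718 + 23951\right) \left(17780 + 48098\right) = \left(-11767\right) 65878 = -775186426$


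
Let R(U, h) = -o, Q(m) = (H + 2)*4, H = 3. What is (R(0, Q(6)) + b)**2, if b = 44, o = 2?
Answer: 1764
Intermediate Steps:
Q(m) = 20 (Q(m) = (3 + 2)*4 = 5*4 = 20)
R(U, h) = -2 (R(U, h) = -1*2 = -2)
(R(0, Q(6)) + b)**2 = (-2 + 44)**2 = 42**2 = 1764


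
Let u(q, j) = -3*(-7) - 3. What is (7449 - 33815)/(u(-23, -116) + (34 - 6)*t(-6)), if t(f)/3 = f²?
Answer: -13183/1521 ≈ -8.6673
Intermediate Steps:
t(f) = 3*f²
u(q, j) = 18 (u(q, j) = 21 - 3 = 18)
(7449 - 33815)/(u(-23, -116) + (34 - 6)*t(-6)) = (7449 - 33815)/(18 + (34 - 6)*(3*(-6)²)) = -26366/(18 + 28*(3*36)) = -26366/(18 + 28*108) = -26366/(18 + 3024) = -26366/3042 = -26366*1/3042 = -13183/1521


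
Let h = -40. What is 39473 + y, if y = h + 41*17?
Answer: 40130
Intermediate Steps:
y = 657 (y = -40 + 41*17 = -40 + 697 = 657)
39473 + y = 39473 + 657 = 40130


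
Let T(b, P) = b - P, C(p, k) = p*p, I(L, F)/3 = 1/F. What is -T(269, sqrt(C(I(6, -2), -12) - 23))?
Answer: -269 + I*sqrt(83)/2 ≈ -269.0 + 4.5552*I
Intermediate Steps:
I(L, F) = 3/F
C(p, k) = p**2
-T(269, sqrt(C(I(6, -2), -12) - 23)) = -(269 - sqrt((3/(-2))**2 - 23)) = -(269 - sqrt((3*(-1/2))**2 - 23)) = -(269 - sqrt((-3/2)**2 - 23)) = -(269 - sqrt(9/4 - 23)) = -(269 - sqrt(-83/4)) = -(269 - I*sqrt(83)/2) = -269 + I*sqrt(83)/2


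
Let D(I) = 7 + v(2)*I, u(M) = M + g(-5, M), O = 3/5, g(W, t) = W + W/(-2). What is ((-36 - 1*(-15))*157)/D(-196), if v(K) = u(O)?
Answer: -2355/271 ≈ -8.6900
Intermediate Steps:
g(W, t) = W/2 (g(W, t) = W + W*(-½) = W - W/2 = W/2)
O = ⅗ (O = 3*(⅕) = ⅗ ≈ 0.60000)
u(M) = -5/2 + M (u(M) = M + (½)*(-5) = M - 5/2 = -5/2 + M)
v(K) = -19/10 (v(K) = -5/2 + ⅗ = -19/10)
D(I) = 7 - 19*I/10
((-36 - 1*(-15))*157)/D(-196) = ((-36 - 1*(-15))*157)/(7 - 19/10*(-196)) = ((-36 + 15)*157)/(7 + 1862/5) = (-21*157)/(1897/5) = -3297*5/1897 = -2355/271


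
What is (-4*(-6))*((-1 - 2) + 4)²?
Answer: 24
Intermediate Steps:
(-4*(-6))*((-1 - 2) + 4)² = 24*(-3 + 4)² = 24*1² = 24*1 = 24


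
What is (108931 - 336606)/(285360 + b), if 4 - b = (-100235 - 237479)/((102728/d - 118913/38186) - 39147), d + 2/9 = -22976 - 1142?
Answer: -710483921570075275/890481632741726208 ≈ -0.79786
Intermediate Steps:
d = -217064/9 (d = -2/9 + (-22976 - 1142) = -2/9 - 24118 = -217064/9 ≈ -24118.)
b = -14433401841072/3120605782673 (b = 4 - (-100235 - 237479)/((102728/(-217064/9) - 118913/38186) - 39147) = 4 - (-337714)/((102728*(-9/217064) - 118913*1/38186) - 39147) = 4 - (-337714)/((-115569/27133 - 118913/38186) - 39147) = 4 - (-337714)/(-7639584263/1036100738 - 39147) = 4 - (-337714)/(-40567875174749/1036100738) = 4 - (-337714)*(-1036100738)/40567875174749 = 4 - 1*26915824971764/3120605782673 = 4 - 26915824971764/3120605782673 = -14433401841072/3120605782673 ≈ -4.6252)
(108931 - 336606)/(285360 + b) = (108931 - 336606)/(285360 - 14433401841072/3120605782673) = -227675/890481632741726208/3120605782673 = -227675*3120605782673/890481632741726208 = -710483921570075275/890481632741726208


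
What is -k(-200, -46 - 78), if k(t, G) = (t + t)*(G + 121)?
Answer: -1200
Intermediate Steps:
k(t, G) = 2*t*(121 + G) (k(t, G) = (2*t)*(121 + G) = 2*t*(121 + G))
-k(-200, -46 - 78) = -2*(-200)*(121 + (-46 - 78)) = -2*(-200)*(121 - 124) = -2*(-200)*(-3) = -1*1200 = -1200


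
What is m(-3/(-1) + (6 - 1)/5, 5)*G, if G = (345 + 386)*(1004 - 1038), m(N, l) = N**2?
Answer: -397664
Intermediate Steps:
G = -24854 (G = 731*(-34) = -24854)
m(-3/(-1) + (6 - 1)/5, 5)*G = (-3/(-1) + (6 - 1)/5)**2*(-24854) = (-3*(-1) + 5*(1/5))**2*(-24854) = (3 + 1)**2*(-24854) = 4**2*(-24854) = 16*(-24854) = -397664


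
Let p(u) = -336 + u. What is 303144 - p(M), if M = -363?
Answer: 303843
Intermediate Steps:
303144 - p(M) = 303144 - (-336 - 363) = 303144 - 1*(-699) = 303144 + 699 = 303843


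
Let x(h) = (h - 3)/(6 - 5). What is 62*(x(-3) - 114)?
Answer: -7440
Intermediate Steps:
x(h) = -3 + h (x(h) = (-3 + h)/1 = (-3 + h)*1 = -3 + h)
62*(x(-3) - 114) = 62*((-3 - 3) - 114) = 62*(-6 - 114) = 62*(-120) = -7440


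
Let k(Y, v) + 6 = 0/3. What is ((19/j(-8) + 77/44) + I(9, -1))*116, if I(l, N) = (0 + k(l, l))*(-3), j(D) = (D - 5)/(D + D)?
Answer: 65047/13 ≈ 5003.6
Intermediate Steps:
k(Y, v) = -6 (k(Y, v) = -6 + 0/3 = -6 + 0*(⅓) = -6 + 0 = -6)
j(D) = (-5 + D)/(2*D) (j(D) = (-5 + D)/((2*D)) = (-5 + D)*(1/(2*D)) = (-5 + D)/(2*D))
I(l, N) = 18 (I(l, N) = (0 - 6)*(-3) = -6*(-3) = 18)
((19/j(-8) + 77/44) + I(9, -1))*116 = ((19/(((½)*(-5 - 8)/(-8))) + 77/44) + 18)*116 = ((19/(((½)*(-⅛)*(-13))) + 77*(1/44)) + 18)*116 = ((19/(13/16) + 7/4) + 18)*116 = ((19*(16/13) + 7/4) + 18)*116 = ((304/13 + 7/4) + 18)*116 = (1307/52 + 18)*116 = (2243/52)*116 = 65047/13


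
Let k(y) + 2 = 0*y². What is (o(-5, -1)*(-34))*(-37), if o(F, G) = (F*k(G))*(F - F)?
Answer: 0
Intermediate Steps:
k(y) = -2 (k(y) = -2 + 0*y² = -2 + 0 = -2)
o(F, G) = 0 (o(F, G) = (F*(-2))*(F - F) = -2*F*0 = 0)
(o(-5, -1)*(-34))*(-37) = (0*(-34))*(-37) = 0*(-37) = 0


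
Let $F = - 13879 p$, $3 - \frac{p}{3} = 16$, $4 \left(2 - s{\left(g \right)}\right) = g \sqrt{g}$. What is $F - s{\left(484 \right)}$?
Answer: $543941$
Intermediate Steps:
$s{\left(g \right)} = 2 - \frac{g^{\frac{3}{2}}}{4}$ ($s{\left(g \right)} = 2 - \frac{g \sqrt{g}}{4} = 2 - \frac{g^{\frac{3}{2}}}{4}$)
$p = -39$ ($p = 9 - 48 = -39$)
$F = 541281$ ($F = \left(-13879\right) \left(-39\right) = 541281$)
$F - s{\left(484 \right)} = 541281 - \left(2 - \frac{484^{\frac{3}{2}}}{4}\right) = 541281 - \left(2 - 2662\right) = 541281 - -2660 = 541281 + 2660 = 543941$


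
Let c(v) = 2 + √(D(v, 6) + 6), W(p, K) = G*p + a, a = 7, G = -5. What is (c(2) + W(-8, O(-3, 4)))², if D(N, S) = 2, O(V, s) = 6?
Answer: 2409 + 196*√2 ≈ 2686.2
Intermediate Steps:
W(p, K) = 7 - 5*p (W(p, K) = -5*p + 7 = 7 - 5*p)
c(v) = 2 + 2*√2 (c(v) = 2 + √(2 + 6) = 2 + √8 = 2 + 2*√2)
(c(2) + W(-8, O(-3, 4)))² = ((2 + 2*√2) + (7 - 5*(-8)))² = ((2 + 2*√2) + (7 + 40))² = ((2 + 2*√2) + 47)² = (49 + 2*√2)²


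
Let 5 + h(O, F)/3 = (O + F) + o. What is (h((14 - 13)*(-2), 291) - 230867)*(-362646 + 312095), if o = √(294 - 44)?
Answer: 11627488265 - 758265*√10 ≈ 1.1625e+10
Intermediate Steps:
o = 5*√10 (o = √250 = 5*√10 ≈ 15.811)
h(O, F) = -15 + 3*F + 3*O + 15*√10 (h(O, F) = -15 + 3*((O + F) + 5*√10) = -15 + 3*((F + O) + 5*√10) = -15 + 3*(F + O + 5*√10) = -15 + (3*F + 3*O + 15*√10) = -15 + 3*F + 3*O + 15*√10)
(h((14 - 13)*(-2), 291) - 230867)*(-362646 + 312095) = ((-15 + 3*291 + 3*((14 - 13)*(-2)) + 15*√10) - 230867)*(-362646 + 312095) = ((-15 + 873 + 3*(1*(-2)) + 15*√10) - 230867)*(-50551) = ((-15 + 873 + 3*(-2) + 15*√10) - 230867)*(-50551) = ((-15 + 873 - 6 + 15*√10) - 230867)*(-50551) = ((852 + 15*√10) - 230867)*(-50551) = (-230015 + 15*√10)*(-50551) = 11627488265 - 758265*√10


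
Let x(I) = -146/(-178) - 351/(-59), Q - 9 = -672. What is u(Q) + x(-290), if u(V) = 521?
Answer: 2771317/5251 ≈ 527.77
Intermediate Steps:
Q = -663 (Q = 9 - 672 = -663)
x(I) = 35546/5251 (x(I) = -146*(-1/178) - 351*(-1/59) = 73/89 + 351/59 = 35546/5251)
u(Q) + x(-290) = 521 + 35546/5251 = 2771317/5251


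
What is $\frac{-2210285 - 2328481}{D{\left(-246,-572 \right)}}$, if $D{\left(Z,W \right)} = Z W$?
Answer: $- \frac{756461}{23452} \approx -32.256$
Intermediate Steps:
$D{\left(Z,W \right)} = W Z$
$\frac{-2210285 - 2328481}{D{\left(-246,-572 \right)}} = \frac{-2210285 - 2328481}{\left(-572\right) \left(-246\right)} = \frac{-2210285 - 2328481}{140712} = \left(-4538766\right) \frac{1}{140712} = - \frac{756461}{23452}$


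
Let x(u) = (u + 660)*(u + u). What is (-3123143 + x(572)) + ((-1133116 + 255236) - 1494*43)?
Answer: -2655857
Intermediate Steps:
x(u) = 2*u*(660 + u) (x(u) = (660 + u)*(2*u) = 2*u*(660 + u))
(-3123143 + x(572)) + ((-1133116 + 255236) - 1494*43) = (-3123143 + 2*572*(660 + 572)) + ((-1133116 + 255236) - 1494*43) = (-3123143 + 2*572*1232) + (-877880 - 64242) = (-3123143 + 1409408) - 942122 = -1713735 - 942122 = -2655857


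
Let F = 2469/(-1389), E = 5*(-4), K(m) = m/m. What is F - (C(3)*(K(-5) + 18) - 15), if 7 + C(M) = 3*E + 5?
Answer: 551536/463 ≈ 1191.2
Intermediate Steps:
K(m) = 1
E = -20
F = -823/463 (F = 2469*(-1/1389) = -823/463 ≈ -1.7775)
C(M) = -62 (C(M) = -7 + (3*(-20) + 5) = -7 + (-60 + 5) = -7 - 55 = -62)
F - (C(3)*(K(-5) + 18) - 15) = -823/463 - (-62*(1 + 18) - 15) = -823/463 - (-62*19 - 15) = -823/463 - (-1178 - 15) = -823/463 - 1*(-1193) = -823/463 + 1193 = 551536/463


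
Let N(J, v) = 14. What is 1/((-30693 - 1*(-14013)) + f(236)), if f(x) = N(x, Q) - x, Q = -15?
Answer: -1/16902 ≈ -5.9165e-5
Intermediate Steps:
f(x) = 14 - x
1/((-30693 - 1*(-14013)) + f(236)) = 1/((-30693 - 1*(-14013)) + (14 - 1*236)) = 1/((-30693 + 14013) + (14 - 236)) = 1/(-16680 - 222) = 1/(-16902) = -1/16902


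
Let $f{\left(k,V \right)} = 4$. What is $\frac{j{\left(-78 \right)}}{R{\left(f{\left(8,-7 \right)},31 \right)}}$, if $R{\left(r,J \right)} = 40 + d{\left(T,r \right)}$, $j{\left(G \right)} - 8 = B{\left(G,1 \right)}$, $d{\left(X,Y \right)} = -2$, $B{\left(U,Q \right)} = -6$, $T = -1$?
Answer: $\frac{1}{19} \approx 0.052632$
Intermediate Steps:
$j{\left(G \right)} = 2$ ($j{\left(G \right)} = 8 - 6 = 2$)
$R{\left(r,J \right)} = 38$ ($R{\left(r,J \right)} = 40 - 2 = 38$)
$\frac{j{\left(-78 \right)}}{R{\left(f{\left(8,-7 \right)},31 \right)}} = \frac{2}{38} = 2 \cdot \frac{1}{38} = \frac{1}{19}$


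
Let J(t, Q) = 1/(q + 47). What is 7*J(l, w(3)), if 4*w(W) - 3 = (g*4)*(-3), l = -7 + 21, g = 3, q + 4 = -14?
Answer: 7/29 ≈ 0.24138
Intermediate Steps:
q = -18 (q = -4 - 14 = -18)
l = 14
w(W) = -33/4 (w(W) = ¾ + ((3*4)*(-3))/4 = ¾ + (12*(-3))/4 = ¾ + (¼)*(-36) = ¾ - 9 = -33/4)
J(t, Q) = 1/29 (J(t, Q) = 1/(-18 + 47) = 1/29)
7*J(l, w(3)) = 7*(1/29) = 7/29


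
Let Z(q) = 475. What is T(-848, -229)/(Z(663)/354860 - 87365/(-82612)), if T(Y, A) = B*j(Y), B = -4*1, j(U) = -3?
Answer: 8794708296/776039615 ≈ 11.333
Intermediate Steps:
B = -4
T(Y, A) = 12 (T(Y, A) = -4*(-3) = 12)
T(-848, -229)/(Z(663)/354860 - 87365/(-82612)) = 12/(475/354860 - 87365/(-82612)) = 12/(475*(1/354860) - 87365*(-1/82612)) = 12/(95/70972 + 87365/82612) = 12/(776039615/732892358) = 12*(732892358/776039615) = 8794708296/776039615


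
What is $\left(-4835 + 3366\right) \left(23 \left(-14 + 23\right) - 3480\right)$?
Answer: $4808037$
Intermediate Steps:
$\left(-4835 + 3366\right) \left(23 \left(-14 + 23\right) - 3480\right) = - 1469 \left(23 \cdot 9 - 3480\right) = - 1469 \left(207 - 3480\right) = \left(-1469\right) \left(-3273\right) = 4808037$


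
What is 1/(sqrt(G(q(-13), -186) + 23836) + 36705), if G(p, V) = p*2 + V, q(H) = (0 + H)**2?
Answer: 12235/449077679 - 2*sqrt(5997)/1347233037 ≈ 2.7130e-5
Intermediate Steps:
q(H) = H**2
G(p, V) = V + 2*p (G(p, V) = 2*p + V = V + 2*p)
1/(sqrt(G(q(-13), -186) + 23836) + 36705) = 1/(sqrt((-186 + 2*(-13)**2) + 23836) + 36705) = 1/(sqrt((-186 + 2*169) + 23836) + 36705) = 1/(sqrt((-186 + 338) + 23836) + 36705) = 1/(sqrt(152 + 23836) + 36705) = 1/(sqrt(23988) + 36705) = 1/(2*sqrt(5997) + 36705) = 1/(36705 + 2*sqrt(5997))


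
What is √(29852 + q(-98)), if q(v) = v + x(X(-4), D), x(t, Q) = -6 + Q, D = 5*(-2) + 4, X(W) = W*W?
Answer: √29742 ≈ 172.46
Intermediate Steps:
X(W) = W²
D = -6 (D = -10 + 4 = -6)
q(v) = -12 + v (q(v) = v + (-6 - 6) = v - 12 = -12 + v)
√(29852 + q(-98)) = √(29852 + (-12 - 98)) = √(29852 - 110) = √29742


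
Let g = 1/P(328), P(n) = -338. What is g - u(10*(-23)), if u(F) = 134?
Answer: -45293/338 ≈ -134.00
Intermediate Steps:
g = -1/338 (g = 1/(-338) = -1/338 ≈ -0.0029586)
g - u(10*(-23)) = -1/338 - 1*134 = -1/338 - 134 = -45293/338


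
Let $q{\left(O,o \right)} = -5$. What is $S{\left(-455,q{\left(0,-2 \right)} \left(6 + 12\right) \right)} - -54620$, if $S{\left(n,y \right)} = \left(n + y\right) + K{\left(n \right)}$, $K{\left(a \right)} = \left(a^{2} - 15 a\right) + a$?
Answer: $267470$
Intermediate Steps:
$K{\left(a \right)} = a^{2} - 14 a$
$S{\left(n,y \right)} = n + y + n \left(-14 + n\right)$ ($S{\left(n,y \right)} = \left(n + y\right) + n \left(-14 + n\right) = n + y + n \left(-14 + n\right)$)
$S{\left(-455,q{\left(0,-2 \right)} \left(6 + 12\right) \right)} - -54620 = \left(-455 - 5 \left(6 + 12\right) - 455 \left(-14 - 455\right)\right) - -54620 = \left(-455 - 90 - -213395\right) + 54620 = \left(-455 - 90 + 213395\right) + 54620 = 212850 + 54620 = 267470$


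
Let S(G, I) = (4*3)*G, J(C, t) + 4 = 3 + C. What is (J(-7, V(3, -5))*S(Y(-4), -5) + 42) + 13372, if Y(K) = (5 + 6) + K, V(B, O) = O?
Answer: 12742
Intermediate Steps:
J(C, t) = -1 + C (J(C, t) = -4 + (3 + C) = -1 + C)
Y(K) = 11 + K
S(G, I) = 12*G
(J(-7, V(3, -5))*S(Y(-4), -5) + 42) + 13372 = ((-1 - 7)*(12*(11 - 4)) + 42) + 13372 = (-96*7 + 42) + 13372 = (-8*84 + 42) + 13372 = (-672 + 42) + 13372 = -630 + 13372 = 12742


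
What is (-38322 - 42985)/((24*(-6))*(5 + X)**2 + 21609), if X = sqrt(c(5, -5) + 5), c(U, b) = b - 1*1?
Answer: -163996219/36845001 - 13009120*I/36845001 ≈ -4.451 - 0.35308*I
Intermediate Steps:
c(U, b) = -1 + b (c(U, b) = b - 1 = -1 + b)
X = I (X = sqrt((-1 - 5) + 5) = sqrt(-6 + 5) = sqrt(-1) = I ≈ 1.0*I)
(-38322 - 42985)/((24*(-6))*(5 + X)**2 + 21609) = (-38322 - 42985)/((24*(-6))*(5 + I)**2 + 21609) = -81307/(-144*(5 + I)**2 + 21609) = -81307/(21609 - 144*(5 + I)**2)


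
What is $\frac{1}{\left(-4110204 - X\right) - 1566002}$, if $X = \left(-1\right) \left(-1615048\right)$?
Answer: $- \frac{1}{7291254} \approx -1.3715 \cdot 10^{-7}$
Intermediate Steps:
$X = 1615048$
$\frac{1}{\left(-4110204 - X\right) - 1566002} = \frac{1}{\left(-4110204 - 1615048\right) - 1566002} = \frac{1}{-5725252 - 1566002} = \frac{1}{-7291254} = - \frac{1}{7291254}$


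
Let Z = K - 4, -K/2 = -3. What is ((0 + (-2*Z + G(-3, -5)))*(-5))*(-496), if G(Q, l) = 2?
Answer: -4960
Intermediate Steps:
K = 6 (K = -2*(-3) = 6)
Z = 2 (Z = 6 - 4 = 2)
((0 + (-2*Z + G(-3, -5)))*(-5))*(-496) = ((0 + (-2*2 + 2))*(-5))*(-496) = ((0 + (-4 + 2))*(-5))*(-496) = ((0 - 2)*(-5))*(-496) = -2*(-5)*(-496) = 10*(-496) = -4960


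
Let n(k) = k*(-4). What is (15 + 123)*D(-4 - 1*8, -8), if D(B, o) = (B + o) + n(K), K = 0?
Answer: -2760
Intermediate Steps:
n(k) = -4*k
D(B, o) = B + o (D(B, o) = (B + o) - 4*0 = (B + o) + 0 = B + o)
(15 + 123)*D(-4 - 1*8, -8) = (15 + 123)*((-4 - 1*8) - 8) = 138*((-4 - 8) - 8) = 138*(-12 - 8) = 138*(-20) = -2760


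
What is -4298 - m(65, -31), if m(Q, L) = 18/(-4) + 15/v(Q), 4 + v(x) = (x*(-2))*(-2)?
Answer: -1099151/256 ≈ -4293.6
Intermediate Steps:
v(x) = -4 + 4*x (v(x) = -4 + (x*(-2))*(-2) = -4 - 2*x*(-2) = -4 + 4*x)
m(Q, L) = -9/2 + 15/(-4 + 4*Q) (m(Q, L) = 18/(-4) + 15/(-4 + 4*Q) = 18*(-1/4) + 15/(-4 + 4*Q) = -9/2 + 15/(-4 + 4*Q))
-4298 - m(65, -31) = -4298 - 3*(11 - 6*65)/(4*(-1 + 65)) = -4298 - 3*(11 - 390)/(4*64) = -4298 - 3*(-379)/(4*64) = -4298 - 1*(-1137/256) = -4298 + 1137/256 = -1099151/256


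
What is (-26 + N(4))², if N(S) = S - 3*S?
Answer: 1156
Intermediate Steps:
N(S) = -2*S
(-26 + N(4))² = (-26 - 2*4)² = (-26 - 8)² = (-34)² = 1156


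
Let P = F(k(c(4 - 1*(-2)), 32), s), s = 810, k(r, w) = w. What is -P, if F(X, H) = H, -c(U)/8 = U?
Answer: -810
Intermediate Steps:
c(U) = -8*U
P = 810
-P = -1*810 = -810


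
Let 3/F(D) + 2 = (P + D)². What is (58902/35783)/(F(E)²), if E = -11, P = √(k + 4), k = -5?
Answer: 87960320/35783 - 9267248*I/9759 ≈ 2458.2 - 949.61*I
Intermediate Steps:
P = I (P = √(-5 + 4) = √(-1) = I ≈ 1.0*I)
F(D) = 3/(-2 + (I + D)²)
(58902/35783)/(F(E)²) = (58902/35783)/((3/(-2 + (I - 11)²))²) = (58902*(1/35783))/((3/(-2 + (-11 + I)²))²) = 58902/(35783*((9/(-2 + (-11 + I)²)²))) = 58902*((-2 + (-11 + I)²)²/9)/35783 = 19634*(-2 + (-11 + I)²)²/107349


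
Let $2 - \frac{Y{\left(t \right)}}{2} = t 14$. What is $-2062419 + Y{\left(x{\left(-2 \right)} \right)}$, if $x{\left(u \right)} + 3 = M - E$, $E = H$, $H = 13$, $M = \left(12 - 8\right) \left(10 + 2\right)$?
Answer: $-2063311$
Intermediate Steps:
$M = 48$ ($M = 4 \cdot 12 = 48$)
$E = 13$
$x{\left(u \right)} = 32$ ($x{\left(u \right)} = -3 + \left(48 - 13\right) = -3 + 35 = 32$)
$Y{\left(t \right)} = 4 - 28 t$ ($Y{\left(t \right)} = 4 - 2 t 14 = 4 - 2 \cdot 14 t = 4 - 28 t$)
$-2062419 + Y{\left(x{\left(-2 \right)} \right)} = -2062419 + \left(4 - 896\right) = -2062419 - 892 = -2063311$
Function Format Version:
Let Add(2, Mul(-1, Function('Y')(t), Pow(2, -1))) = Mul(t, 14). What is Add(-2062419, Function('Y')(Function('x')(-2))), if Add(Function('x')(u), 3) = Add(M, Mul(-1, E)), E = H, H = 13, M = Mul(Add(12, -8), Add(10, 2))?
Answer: -2063311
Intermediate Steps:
M = 48 (M = Mul(4, 12) = 48)
E = 13
Function('x')(u) = 32 (Function('x')(u) = Add(-3, Add(48, Mul(-1, 13))) = Add(-3, Add(48, -13)) = Add(-3, 35) = 32)
Function('Y')(t) = Add(4, Mul(-28, t)) (Function('Y')(t) = Add(4, Mul(-2, Mul(t, 14))) = Add(4, Mul(-2, Mul(14, t))) = Add(4, Mul(-28, t)))
Add(-2062419, Function('Y')(Function('x')(-2))) = Add(-2062419, Add(4, Mul(-28, 32))) = Add(-2062419, Add(4, -896)) = Add(-2062419, -892) = -2063311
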